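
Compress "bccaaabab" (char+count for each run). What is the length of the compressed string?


Input: bccaaabab
Runs:
  'b' x 1 => "b1"
  'c' x 2 => "c2"
  'a' x 3 => "a3"
  'b' x 1 => "b1"
  'a' x 1 => "a1"
  'b' x 1 => "b1"
Compressed: "b1c2a3b1a1b1"
Compressed length: 12

12


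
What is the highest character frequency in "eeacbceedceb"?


Input: eeacbceedceb
Character counts:
  'a': 1
  'b': 2
  'c': 3
  'd': 1
  'e': 5
Maximum frequency: 5

5


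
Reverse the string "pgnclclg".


Input: pgnclclg
Reading characters right to left:
  Position 7: 'g'
  Position 6: 'l'
  Position 5: 'c'
  Position 4: 'l'
  Position 3: 'c'
  Position 2: 'n'
  Position 1: 'g'
  Position 0: 'p'
Reversed: glclcngp

glclcngp


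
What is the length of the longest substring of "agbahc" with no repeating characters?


Input: "agbahc"
Sliding window (track last position of each char):
  Position 0 ('a'): window [0,0] length 1 -- new best
  Position 1 ('g'): window [0,1] length 2 -- new best
  Position 2 ('b'): window [0,2] length 3 -- new best
  Position 3 ('a'): repeat (last at 0), move window start to 1
  Position 3 ('a'): window [1,3] length 3
  Position 4 ('h'): window [1,4] length 4 -- new best
  Position 5 ('c'): window [1,5] length 5 -- new best
Longest substring with no repeats: "gbahc" with length 5

5


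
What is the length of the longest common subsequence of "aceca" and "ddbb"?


LCS of "aceca" and "ddbb"
DP table:
           d    d    b    b
      0    0    0    0    0
  a   0    0    0    0    0
  c   0    0    0    0    0
  e   0    0    0    0    0
  c   0    0    0    0    0
  a   0    0    0    0    0
LCS length = dp[5][4] = 0

0


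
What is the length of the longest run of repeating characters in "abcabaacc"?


Input: "abcabaacc"
Scanning for longest run:
  Position 1 ('b'): new char, reset run to 1
  Position 2 ('c'): new char, reset run to 1
  Position 3 ('a'): new char, reset run to 1
  Position 4 ('b'): new char, reset run to 1
  Position 5 ('a'): new char, reset run to 1
  Position 6 ('a'): continues run of 'a', length=2
  Position 7 ('c'): new char, reset run to 1
  Position 8 ('c'): continues run of 'c', length=2
Longest run: 'a' with length 2

2


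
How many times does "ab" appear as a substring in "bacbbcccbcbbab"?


Searching for "ab" in "bacbbcccbcbbab"
Scanning each position:
  Position 0: "ba" => no
  Position 1: "ac" => no
  Position 2: "cb" => no
  Position 3: "bb" => no
  Position 4: "bc" => no
  Position 5: "cc" => no
  Position 6: "cc" => no
  Position 7: "cb" => no
  Position 8: "bc" => no
  Position 9: "cb" => no
  Position 10: "bb" => no
  Position 11: "ba" => no
  Position 12: "ab" => MATCH
Total occurrences: 1

1


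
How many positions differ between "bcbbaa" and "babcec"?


Comparing "bcbbaa" and "babcec" position by position:
  Position 0: 'b' vs 'b' => same
  Position 1: 'c' vs 'a' => DIFFER
  Position 2: 'b' vs 'b' => same
  Position 3: 'b' vs 'c' => DIFFER
  Position 4: 'a' vs 'e' => DIFFER
  Position 5: 'a' vs 'c' => DIFFER
Positions that differ: 4

4


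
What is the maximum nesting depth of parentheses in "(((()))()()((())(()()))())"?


Input: "(((()))()()((())(()()))())"
Tracking depth:
  Position 0 '(': depth becomes 1
  Position 1 '(': depth becomes 2
  Position 2 '(': depth becomes 3
  Position 3 '(': depth becomes 4
  Position 4 ')': depth becomes 3
  Position 5 ')': depth becomes 2
  Position 6 ')': depth becomes 1
  Position 7 '(': depth becomes 2
  Position 8 ')': depth becomes 1
  Position 9 '(': depth becomes 2
  Position 10 ')': depth becomes 1
  Position 11 '(': depth becomes 2
  Position 12 '(': depth becomes 3
  Position 13 '(': depth becomes 4
  Position 14 ')': depth becomes 3
  Position 15 ')': depth becomes 2
  Position 16 '(': depth becomes 3
  Position 17 '(': depth becomes 4
  Position 18 ')': depth becomes 3
  Position 19 '(': depth becomes 4
  Position 20 ')': depth becomes 3
  Position 21 ')': depth becomes 2
  Position 22 ')': depth becomes 1
  Position 23 '(': depth becomes 2
  Position 24 ')': depth becomes 1
  Position 25 ')': depth becomes 0
Maximum depth reached: 4

4


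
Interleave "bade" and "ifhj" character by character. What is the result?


Interleaving "bade" and "ifhj":
  Position 0: 'b' from first, 'i' from second => "bi"
  Position 1: 'a' from first, 'f' from second => "af"
  Position 2: 'd' from first, 'h' from second => "dh"
  Position 3: 'e' from first, 'j' from second => "ej"
Result: biafdhej

biafdhej


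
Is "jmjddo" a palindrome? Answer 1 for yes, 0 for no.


Input: jmjddo
Reversed: oddjmj
  Compare pos 0 ('j') with pos 5 ('o'): MISMATCH
  Compare pos 1 ('m') with pos 4 ('d'): MISMATCH
  Compare pos 2 ('j') with pos 3 ('d'): MISMATCH
Result: not a palindrome

0


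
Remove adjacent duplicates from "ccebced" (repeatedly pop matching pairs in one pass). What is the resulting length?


Input: ccebced
Stack-based adjacent duplicate removal:
  Read 'c': push. Stack: c
  Read 'c': matches stack top 'c' => pop. Stack: (empty)
  Read 'e': push. Stack: e
  Read 'b': push. Stack: eb
  Read 'c': push. Stack: ebc
  Read 'e': push. Stack: ebce
  Read 'd': push. Stack: ebced
Final stack: "ebced" (length 5)

5


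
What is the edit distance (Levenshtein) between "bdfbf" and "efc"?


Computing edit distance: "bdfbf" -> "efc"
DP table:
           e    f    c
      0    1    2    3
  b   1    1    2    3
  d   2    2    2    3
  f   3    3    2    3
  b   4    4    3    3
  f   5    5    4    4
Edit distance = dp[5][3] = 4

4


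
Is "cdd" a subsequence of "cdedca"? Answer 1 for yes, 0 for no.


Check if "cdd" is a subsequence of "cdedca"
Greedy scan:
  Position 0 ('c'): matches sub[0] = 'c'
  Position 1 ('d'): matches sub[1] = 'd'
  Position 2 ('e'): no match needed
  Position 3 ('d'): matches sub[2] = 'd'
  Position 4 ('c'): no match needed
  Position 5 ('a'): no match needed
All 3 characters matched => is a subsequence

1


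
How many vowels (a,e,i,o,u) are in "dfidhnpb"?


Input: dfidhnpb
Checking each character:
  'd' at position 0: consonant
  'f' at position 1: consonant
  'i' at position 2: vowel (running total: 1)
  'd' at position 3: consonant
  'h' at position 4: consonant
  'n' at position 5: consonant
  'p' at position 6: consonant
  'b' at position 7: consonant
Total vowels: 1

1


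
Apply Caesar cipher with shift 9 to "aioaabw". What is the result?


Caesar cipher: shift "aioaabw" by 9
  'a' (pos 0) + 9 = pos 9 = 'j'
  'i' (pos 8) + 9 = pos 17 = 'r'
  'o' (pos 14) + 9 = pos 23 = 'x'
  'a' (pos 0) + 9 = pos 9 = 'j'
  'a' (pos 0) + 9 = pos 9 = 'j'
  'b' (pos 1) + 9 = pos 10 = 'k'
  'w' (pos 22) + 9 = pos 5 = 'f'
Result: jrxjjkf

jrxjjkf


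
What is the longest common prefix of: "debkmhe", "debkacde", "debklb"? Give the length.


Words: debkmhe, debkacde, debklb
  Position 0: all 'd' => match
  Position 1: all 'e' => match
  Position 2: all 'b' => match
  Position 3: all 'k' => match
  Position 4: ('m', 'a', 'l') => mismatch, stop
LCP = "debk" (length 4)

4


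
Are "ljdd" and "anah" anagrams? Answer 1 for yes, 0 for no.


Strings: "ljdd", "anah"
Sorted first:  ddjl
Sorted second: aahn
Differ at position 0: 'd' vs 'a' => not anagrams

0


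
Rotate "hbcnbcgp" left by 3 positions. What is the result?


Input: "hbcnbcgp", rotate left by 3
First 3 characters: "hbc"
Remaining characters: "nbcgp"
Concatenate remaining + first: "nbcgp" + "hbc" = "nbcgphbc"

nbcgphbc


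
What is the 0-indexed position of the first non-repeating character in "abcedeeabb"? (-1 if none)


Input: abcedeeabb
Character frequencies:
  'a': 2
  'b': 3
  'c': 1
  'd': 1
  'e': 3
Scanning left to right for freq == 1:
  Position 0 ('a'): freq=2, skip
  Position 1 ('b'): freq=3, skip
  Position 2 ('c'): unique! => answer = 2

2


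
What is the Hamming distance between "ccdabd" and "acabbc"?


Comparing "ccdabd" and "acabbc" position by position:
  Position 0: 'c' vs 'a' => differ
  Position 1: 'c' vs 'c' => same
  Position 2: 'd' vs 'a' => differ
  Position 3: 'a' vs 'b' => differ
  Position 4: 'b' vs 'b' => same
  Position 5: 'd' vs 'c' => differ
Total differences (Hamming distance): 4

4


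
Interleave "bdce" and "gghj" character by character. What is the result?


Interleaving "bdce" and "gghj":
  Position 0: 'b' from first, 'g' from second => "bg"
  Position 1: 'd' from first, 'g' from second => "dg"
  Position 2: 'c' from first, 'h' from second => "ch"
  Position 3: 'e' from first, 'j' from second => "ej"
Result: bgdgchej

bgdgchej


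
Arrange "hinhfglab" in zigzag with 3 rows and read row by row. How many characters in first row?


Zigzag "hinhfglab" into 3 rows:
Placing characters:
  'h' => row 0
  'i' => row 1
  'n' => row 2
  'h' => row 1
  'f' => row 0
  'g' => row 1
  'l' => row 2
  'a' => row 1
  'b' => row 0
Rows:
  Row 0: "hfb"
  Row 1: "ihga"
  Row 2: "nl"
First row length: 3

3


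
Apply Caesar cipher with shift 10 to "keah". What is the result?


Caesar cipher: shift "keah" by 10
  'k' (pos 10) + 10 = pos 20 = 'u'
  'e' (pos 4) + 10 = pos 14 = 'o'
  'a' (pos 0) + 10 = pos 10 = 'k'
  'h' (pos 7) + 10 = pos 17 = 'r'
Result: uokr

uokr


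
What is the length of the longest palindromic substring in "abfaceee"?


Input: "abfaceee"
Checking substrings for palindromes:
  [5:8] "eee" (len 3) => palindrome
  [5:7] "ee" (len 2) => palindrome
  [6:8] "ee" (len 2) => palindrome
Longest palindromic substring: "eee" with length 3

3


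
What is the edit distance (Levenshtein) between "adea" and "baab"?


Computing edit distance: "adea" -> "baab"
DP table:
           b    a    a    b
      0    1    2    3    4
  a   1    1    1    2    3
  d   2    2    2    2    3
  e   3    3    3    3    3
  a   4    4    3    3    4
Edit distance = dp[4][4] = 4

4


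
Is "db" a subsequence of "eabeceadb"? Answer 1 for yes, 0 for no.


Check if "db" is a subsequence of "eabeceadb"
Greedy scan:
  Position 0 ('e'): no match needed
  Position 1 ('a'): no match needed
  Position 2 ('b'): no match needed
  Position 3 ('e'): no match needed
  Position 4 ('c'): no match needed
  Position 5 ('e'): no match needed
  Position 6 ('a'): no match needed
  Position 7 ('d'): matches sub[0] = 'd'
  Position 8 ('b'): matches sub[1] = 'b'
All 2 characters matched => is a subsequence

1


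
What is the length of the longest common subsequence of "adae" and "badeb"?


LCS of "adae" and "badeb"
DP table:
           b    a    d    e    b
      0    0    0    0    0    0
  a   0    0    1    1    1    1
  d   0    0    1    2    2    2
  a   0    0    1    2    2    2
  e   0    0    1    2    3    3
LCS length = dp[4][5] = 3

3


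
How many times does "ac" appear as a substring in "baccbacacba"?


Searching for "ac" in "baccbacacba"
Scanning each position:
  Position 0: "ba" => no
  Position 1: "ac" => MATCH
  Position 2: "cc" => no
  Position 3: "cb" => no
  Position 4: "ba" => no
  Position 5: "ac" => MATCH
  Position 6: "ca" => no
  Position 7: "ac" => MATCH
  Position 8: "cb" => no
  Position 9: "ba" => no
Total occurrences: 3

3


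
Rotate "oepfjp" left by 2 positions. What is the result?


Input: "oepfjp", rotate left by 2
First 2 characters: "oe"
Remaining characters: "pfjp"
Concatenate remaining + first: "pfjp" + "oe" = "pfjpoe"

pfjpoe


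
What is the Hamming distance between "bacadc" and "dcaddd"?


Comparing "bacadc" and "dcaddd" position by position:
  Position 0: 'b' vs 'd' => differ
  Position 1: 'a' vs 'c' => differ
  Position 2: 'c' vs 'a' => differ
  Position 3: 'a' vs 'd' => differ
  Position 4: 'd' vs 'd' => same
  Position 5: 'c' vs 'd' => differ
Total differences (Hamming distance): 5

5


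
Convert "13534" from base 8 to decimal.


Input: "13534" in base 8
Positional expansion:
  Digit '1' (value 1) x 8^4 = 4096
  Digit '3' (value 3) x 8^3 = 1536
  Digit '5' (value 5) x 8^2 = 320
  Digit '3' (value 3) x 8^1 = 24
  Digit '4' (value 4) x 8^0 = 4
Sum = 5980

5980


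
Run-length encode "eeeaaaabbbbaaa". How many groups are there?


Input: eeeaaaabbbbaaa
Scanning for consecutive runs:
  Group 1: 'e' x 3 (positions 0-2)
  Group 2: 'a' x 4 (positions 3-6)
  Group 3: 'b' x 4 (positions 7-10)
  Group 4: 'a' x 3 (positions 11-13)
Total groups: 4

4


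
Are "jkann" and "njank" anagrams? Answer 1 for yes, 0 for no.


Strings: "jkann", "njank"
Sorted first:  ajknn
Sorted second: ajknn
Sorted forms match => anagrams

1


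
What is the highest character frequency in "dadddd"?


Input: dadddd
Character counts:
  'a': 1
  'd': 5
Maximum frequency: 5

5


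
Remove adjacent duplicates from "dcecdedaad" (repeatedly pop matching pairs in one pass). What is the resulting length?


Input: dcecdedaad
Stack-based adjacent duplicate removal:
  Read 'd': push. Stack: d
  Read 'c': push. Stack: dc
  Read 'e': push. Stack: dce
  Read 'c': push. Stack: dcec
  Read 'd': push. Stack: dcecd
  Read 'e': push. Stack: dcecde
  Read 'd': push. Stack: dcecded
  Read 'a': push. Stack: dcecdeda
  Read 'a': matches stack top 'a' => pop. Stack: dcecded
  Read 'd': matches stack top 'd' => pop. Stack: dcecde
Final stack: "dcecde" (length 6)

6


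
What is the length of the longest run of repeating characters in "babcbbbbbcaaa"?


Input: "babcbbbbbcaaa"
Scanning for longest run:
  Position 1 ('a'): new char, reset run to 1
  Position 2 ('b'): new char, reset run to 1
  Position 3 ('c'): new char, reset run to 1
  Position 4 ('b'): new char, reset run to 1
  Position 5 ('b'): continues run of 'b', length=2
  Position 6 ('b'): continues run of 'b', length=3
  Position 7 ('b'): continues run of 'b', length=4
  Position 8 ('b'): continues run of 'b', length=5
  Position 9 ('c'): new char, reset run to 1
  Position 10 ('a'): new char, reset run to 1
  Position 11 ('a'): continues run of 'a', length=2
  Position 12 ('a'): continues run of 'a', length=3
Longest run: 'b' with length 5

5


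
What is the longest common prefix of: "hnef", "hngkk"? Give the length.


Words: hnef, hngkk
  Position 0: all 'h' => match
  Position 1: all 'n' => match
  Position 2: ('e', 'g') => mismatch, stop
LCP = "hn" (length 2)

2


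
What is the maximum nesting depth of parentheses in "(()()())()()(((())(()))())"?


Input: "(()()())()()(((())(()))())"
Tracking depth:
  Position 0 '(': depth becomes 1
  Position 1 '(': depth becomes 2
  Position 2 ')': depth becomes 1
  Position 3 '(': depth becomes 2
  Position 4 ')': depth becomes 1
  Position 5 '(': depth becomes 2
  Position 6 ')': depth becomes 1
  Position 7 ')': depth becomes 0
  Position 8 '(': depth becomes 1
  Position 9 ')': depth becomes 0
  Position 10 '(': depth becomes 1
  Position 11 ')': depth becomes 0
  Position 12 '(': depth becomes 1
  Position 13 '(': depth becomes 2
  Position 14 '(': depth becomes 3
  Position 15 '(': depth becomes 4
  Position 16 ')': depth becomes 3
  Position 17 ')': depth becomes 2
  Position 18 '(': depth becomes 3
  Position 19 '(': depth becomes 4
  Position 20 ')': depth becomes 3
  Position 21 ')': depth becomes 2
  Position 22 ')': depth becomes 1
  Position 23 '(': depth becomes 2
  Position 24 ')': depth becomes 1
  Position 25 ')': depth becomes 0
Maximum depth reached: 4

4


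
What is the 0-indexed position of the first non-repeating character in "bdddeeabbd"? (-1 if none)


Input: bdddeeabbd
Character frequencies:
  'a': 1
  'b': 3
  'd': 4
  'e': 2
Scanning left to right for freq == 1:
  Position 0 ('b'): freq=3, skip
  Position 1 ('d'): freq=4, skip
  Position 2 ('d'): freq=4, skip
  Position 3 ('d'): freq=4, skip
  Position 4 ('e'): freq=2, skip
  Position 5 ('e'): freq=2, skip
  Position 6 ('a'): unique! => answer = 6

6


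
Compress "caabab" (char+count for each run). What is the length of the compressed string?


Input: caabab
Runs:
  'c' x 1 => "c1"
  'a' x 2 => "a2"
  'b' x 1 => "b1"
  'a' x 1 => "a1"
  'b' x 1 => "b1"
Compressed: "c1a2b1a1b1"
Compressed length: 10

10


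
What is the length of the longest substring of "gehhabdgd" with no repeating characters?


Input: "gehhabdgd"
Sliding window (track last position of each char):
  Position 0 ('g'): window [0,0] length 1 -- new best
  Position 1 ('e'): window [0,1] length 2 -- new best
  Position 2 ('h'): window [0,2] length 3 -- new best
  Position 3 ('h'): repeat (last at 2), move window start to 3
  Position 3 ('h'): window [3,3] length 1
  Position 4 ('a'): window [3,4] length 2
  Position 5 ('b'): window [3,5] length 3
  Position 6 ('d'): window [3,6] length 4 -- new best
  Position 7 ('g'): window [3,7] length 5 -- new best
  Position 8 ('d'): repeat (last at 6), move window start to 7
  Position 8 ('d'): window [7,8] length 2
Longest substring with no repeats: "habdg" with length 5

5


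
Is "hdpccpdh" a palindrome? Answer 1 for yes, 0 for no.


Input: hdpccpdh
Reversed: hdpccpdh
  Compare pos 0 ('h') with pos 7 ('h'): match
  Compare pos 1 ('d') with pos 6 ('d'): match
  Compare pos 2 ('p') with pos 5 ('p'): match
  Compare pos 3 ('c') with pos 4 ('c'): match
Result: palindrome

1


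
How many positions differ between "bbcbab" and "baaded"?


Comparing "bbcbab" and "baaded" position by position:
  Position 0: 'b' vs 'b' => same
  Position 1: 'b' vs 'a' => DIFFER
  Position 2: 'c' vs 'a' => DIFFER
  Position 3: 'b' vs 'd' => DIFFER
  Position 4: 'a' vs 'e' => DIFFER
  Position 5: 'b' vs 'd' => DIFFER
Positions that differ: 5

5


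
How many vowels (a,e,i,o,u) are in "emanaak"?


Input: emanaak
Checking each character:
  'e' at position 0: vowel (running total: 1)
  'm' at position 1: consonant
  'a' at position 2: vowel (running total: 2)
  'n' at position 3: consonant
  'a' at position 4: vowel (running total: 3)
  'a' at position 5: vowel (running total: 4)
  'k' at position 6: consonant
Total vowels: 4

4


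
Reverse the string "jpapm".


Input: jpapm
Reading characters right to left:
  Position 4: 'm'
  Position 3: 'p'
  Position 2: 'a'
  Position 1: 'p'
  Position 0: 'j'
Reversed: mpapj

mpapj


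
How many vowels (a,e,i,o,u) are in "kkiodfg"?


Input: kkiodfg
Checking each character:
  'k' at position 0: consonant
  'k' at position 1: consonant
  'i' at position 2: vowel (running total: 1)
  'o' at position 3: vowel (running total: 2)
  'd' at position 4: consonant
  'f' at position 5: consonant
  'g' at position 6: consonant
Total vowels: 2

2


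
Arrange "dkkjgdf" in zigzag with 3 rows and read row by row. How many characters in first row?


Zigzag "dkkjgdf" into 3 rows:
Placing characters:
  'd' => row 0
  'k' => row 1
  'k' => row 2
  'j' => row 1
  'g' => row 0
  'd' => row 1
  'f' => row 2
Rows:
  Row 0: "dg"
  Row 1: "kjd"
  Row 2: "kf"
First row length: 2

2


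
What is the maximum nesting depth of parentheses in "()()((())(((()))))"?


Input: "()()((())(((()))))"
Tracking depth:
  Position 0 '(': depth becomes 1
  Position 1 ')': depth becomes 0
  Position 2 '(': depth becomes 1
  Position 3 ')': depth becomes 0
  Position 4 '(': depth becomes 1
  Position 5 '(': depth becomes 2
  Position 6 '(': depth becomes 3
  Position 7 ')': depth becomes 2
  Position 8 ')': depth becomes 1
  Position 9 '(': depth becomes 2
  Position 10 '(': depth becomes 3
  Position 11 '(': depth becomes 4
  Position 12 '(': depth becomes 5
  Position 13 ')': depth becomes 4
  Position 14 ')': depth becomes 3
  Position 15 ')': depth becomes 2
  Position 16 ')': depth becomes 1
  Position 17 ')': depth becomes 0
Maximum depth reached: 5

5


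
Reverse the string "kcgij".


Input: kcgij
Reading characters right to left:
  Position 4: 'j'
  Position 3: 'i'
  Position 2: 'g'
  Position 1: 'c'
  Position 0: 'k'
Reversed: jigck

jigck


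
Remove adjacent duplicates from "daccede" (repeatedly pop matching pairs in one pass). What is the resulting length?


Input: daccede
Stack-based adjacent duplicate removal:
  Read 'd': push. Stack: d
  Read 'a': push. Stack: da
  Read 'c': push. Stack: dac
  Read 'c': matches stack top 'c' => pop. Stack: da
  Read 'e': push. Stack: dae
  Read 'd': push. Stack: daed
  Read 'e': push. Stack: daede
Final stack: "daede" (length 5)

5


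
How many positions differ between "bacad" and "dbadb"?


Comparing "bacad" and "dbadb" position by position:
  Position 0: 'b' vs 'd' => DIFFER
  Position 1: 'a' vs 'b' => DIFFER
  Position 2: 'c' vs 'a' => DIFFER
  Position 3: 'a' vs 'd' => DIFFER
  Position 4: 'd' vs 'b' => DIFFER
Positions that differ: 5

5


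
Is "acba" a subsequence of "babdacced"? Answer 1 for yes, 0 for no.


Check if "acba" is a subsequence of "babdacced"
Greedy scan:
  Position 0 ('b'): no match needed
  Position 1 ('a'): matches sub[0] = 'a'
  Position 2 ('b'): no match needed
  Position 3 ('d'): no match needed
  Position 4 ('a'): no match needed
  Position 5 ('c'): matches sub[1] = 'c'
  Position 6 ('c'): no match needed
  Position 7 ('e'): no match needed
  Position 8 ('d'): no match needed
Only matched 2/4 characters => not a subsequence

0


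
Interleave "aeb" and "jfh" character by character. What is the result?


Interleaving "aeb" and "jfh":
  Position 0: 'a' from first, 'j' from second => "aj"
  Position 1: 'e' from first, 'f' from second => "ef"
  Position 2: 'b' from first, 'h' from second => "bh"
Result: ajefbh

ajefbh


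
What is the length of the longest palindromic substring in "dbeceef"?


Input: "dbeceef"
Checking substrings for palindromes:
  [2:5] "ece" (len 3) => palindrome
  [4:6] "ee" (len 2) => palindrome
Longest palindromic substring: "ece" with length 3

3


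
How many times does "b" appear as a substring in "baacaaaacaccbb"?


Searching for "b" in "baacaaaacaccbb"
Scanning each position:
  Position 0: "b" => MATCH
  Position 1: "a" => no
  Position 2: "a" => no
  Position 3: "c" => no
  Position 4: "a" => no
  Position 5: "a" => no
  Position 6: "a" => no
  Position 7: "a" => no
  Position 8: "c" => no
  Position 9: "a" => no
  Position 10: "c" => no
  Position 11: "c" => no
  Position 12: "b" => MATCH
  Position 13: "b" => MATCH
Total occurrences: 3

3


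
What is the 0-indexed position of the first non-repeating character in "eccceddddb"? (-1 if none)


Input: eccceddddb
Character frequencies:
  'b': 1
  'c': 3
  'd': 4
  'e': 2
Scanning left to right for freq == 1:
  Position 0 ('e'): freq=2, skip
  Position 1 ('c'): freq=3, skip
  Position 2 ('c'): freq=3, skip
  Position 3 ('c'): freq=3, skip
  Position 4 ('e'): freq=2, skip
  Position 5 ('d'): freq=4, skip
  Position 6 ('d'): freq=4, skip
  Position 7 ('d'): freq=4, skip
  Position 8 ('d'): freq=4, skip
  Position 9 ('b'): unique! => answer = 9

9


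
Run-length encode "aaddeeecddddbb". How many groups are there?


Input: aaddeeecddddbb
Scanning for consecutive runs:
  Group 1: 'a' x 2 (positions 0-1)
  Group 2: 'd' x 2 (positions 2-3)
  Group 3: 'e' x 3 (positions 4-6)
  Group 4: 'c' x 1 (positions 7-7)
  Group 5: 'd' x 4 (positions 8-11)
  Group 6: 'b' x 2 (positions 12-13)
Total groups: 6

6


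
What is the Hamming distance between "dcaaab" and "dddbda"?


Comparing "dcaaab" and "dddbda" position by position:
  Position 0: 'd' vs 'd' => same
  Position 1: 'c' vs 'd' => differ
  Position 2: 'a' vs 'd' => differ
  Position 3: 'a' vs 'b' => differ
  Position 4: 'a' vs 'd' => differ
  Position 5: 'b' vs 'a' => differ
Total differences (Hamming distance): 5

5


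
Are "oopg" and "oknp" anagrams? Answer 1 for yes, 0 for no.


Strings: "oopg", "oknp"
Sorted first:  goop
Sorted second: knop
Differ at position 0: 'g' vs 'k' => not anagrams

0


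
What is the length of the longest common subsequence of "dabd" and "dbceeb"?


LCS of "dabd" and "dbceeb"
DP table:
           d    b    c    e    e    b
      0    0    0    0    0    0    0
  d   0    1    1    1    1    1    1
  a   0    1    1    1    1    1    1
  b   0    1    2    2    2    2    2
  d   0    1    2    2    2    2    2
LCS length = dp[4][6] = 2

2


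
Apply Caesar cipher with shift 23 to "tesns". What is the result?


Caesar cipher: shift "tesns" by 23
  't' (pos 19) + 23 = pos 16 = 'q'
  'e' (pos 4) + 23 = pos 1 = 'b'
  's' (pos 18) + 23 = pos 15 = 'p'
  'n' (pos 13) + 23 = pos 10 = 'k'
  's' (pos 18) + 23 = pos 15 = 'p'
Result: qbpkp

qbpkp


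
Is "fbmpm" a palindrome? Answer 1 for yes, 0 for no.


Input: fbmpm
Reversed: mpmbf
  Compare pos 0 ('f') with pos 4 ('m'): MISMATCH
  Compare pos 1 ('b') with pos 3 ('p'): MISMATCH
Result: not a palindrome

0


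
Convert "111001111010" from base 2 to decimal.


Input: "111001111010" in base 2
Positional expansion:
  Digit '1' (value 1) x 2^11 = 2048
  Digit '1' (value 1) x 2^10 = 1024
  Digit '1' (value 1) x 2^9 = 512
  Digit '0' (value 0) x 2^8 = 0
  Digit '0' (value 0) x 2^7 = 0
  Digit '1' (value 1) x 2^6 = 64
  Digit '1' (value 1) x 2^5 = 32
  Digit '1' (value 1) x 2^4 = 16
  Digit '1' (value 1) x 2^3 = 8
  Digit '0' (value 0) x 2^2 = 0
  Digit '1' (value 1) x 2^1 = 2
  Digit '0' (value 0) x 2^0 = 0
Sum = 3706

3706


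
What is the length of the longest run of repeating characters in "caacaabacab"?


Input: "caacaabacab"
Scanning for longest run:
  Position 1 ('a'): new char, reset run to 1
  Position 2 ('a'): continues run of 'a', length=2
  Position 3 ('c'): new char, reset run to 1
  Position 4 ('a'): new char, reset run to 1
  Position 5 ('a'): continues run of 'a', length=2
  Position 6 ('b'): new char, reset run to 1
  Position 7 ('a'): new char, reset run to 1
  Position 8 ('c'): new char, reset run to 1
  Position 9 ('a'): new char, reset run to 1
  Position 10 ('b'): new char, reset run to 1
Longest run: 'a' with length 2

2


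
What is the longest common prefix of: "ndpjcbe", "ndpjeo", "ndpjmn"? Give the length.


Words: ndpjcbe, ndpjeo, ndpjmn
  Position 0: all 'n' => match
  Position 1: all 'd' => match
  Position 2: all 'p' => match
  Position 3: all 'j' => match
  Position 4: ('c', 'e', 'm') => mismatch, stop
LCP = "ndpj" (length 4)

4


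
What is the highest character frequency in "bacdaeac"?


Input: bacdaeac
Character counts:
  'a': 3
  'b': 1
  'c': 2
  'd': 1
  'e': 1
Maximum frequency: 3

3


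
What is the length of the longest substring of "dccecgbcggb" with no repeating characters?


Input: "dccecgbcggb"
Sliding window (track last position of each char):
  Position 0 ('d'): window [0,0] length 1 -- new best
  Position 1 ('c'): window [0,1] length 2 -- new best
  Position 2 ('c'): repeat (last at 1), move window start to 2
  Position 2 ('c'): window [2,2] length 1
  Position 3 ('e'): window [2,3] length 2
  Position 4 ('c'): repeat (last at 2), move window start to 3
  Position 4 ('c'): window [3,4] length 2
  Position 5 ('g'): window [3,5] length 3 -- new best
  Position 6 ('b'): window [3,6] length 4 -- new best
  Position 7 ('c'): repeat (last at 4), move window start to 5
  Position 7 ('c'): window [5,7] length 3
  Position 8 ('g'): repeat (last at 5), move window start to 6
  Position 8 ('g'): window [6,8] length 3
  Position 9 ('g'): repeat (last at 8), move window start to 9
  Position 9 ('g'): window [9,9] length 1
  Position 10 ('b'): window [9,10] length 2
Longest substring with no repeats: "ecgb" with length 4

4


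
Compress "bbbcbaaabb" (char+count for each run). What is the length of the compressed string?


Input: bbbcbaaabb
Runs:
  'b' x 3 => "b3"
  'c' x 1 => "c1"
  'b' x 1 => "b1"
  'a' x 3 => "a3"
  'b' x 2 => "b2"
Compressed: "b3c1b1a3b2"
Compressed length: 10

10


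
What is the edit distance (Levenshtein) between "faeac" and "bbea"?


Computing edit distance: "faeac" -> "bbea"
DP table:
           b    b    e    a
      0    1    2    3    4
  f   1    1    2    3    4
  a   2    2    2    3    3
  e   3    3    3    2    3
  a   4    4    4    3    2
  c   5    5    5    4    3
Edit distance = dp[5][4] = 3

3


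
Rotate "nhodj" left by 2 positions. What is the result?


Input: "nhodj", rotate left by 2
First 2 characters: "nh"
Remaining characters: "odj"
Concatenate remaining + first: "odj" + "nh" = "odjnh"

odjnh


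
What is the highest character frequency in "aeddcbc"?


Input: aeddcbc
Character counts:
  'a': 1
  'b': 1
  'c': 2
  'd': 2
  'e': 1
Maximum frequency: 2

2


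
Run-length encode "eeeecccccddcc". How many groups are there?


Input: eeeecccccddcc
Scanning for consecutive runs:
  Group 1: 'e' x 4 (positions 0-3)
  Group 2: 'c' x 5 (positions 4-8)
  Group 3: 'd' x 2 (positions 9-10)
  Group 4: 'c' x 2 (positions 11-12)
Total groups: 4

4


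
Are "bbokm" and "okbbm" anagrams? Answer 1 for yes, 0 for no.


Strings: "bbokm", "okbbm"
Sorted first:  bbkmo
Sorted second: bbkmo
Sorted forms match => anagrams

1


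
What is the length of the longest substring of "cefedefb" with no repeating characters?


Input: "cefedefb"
Sliding window (track last position of each char):
  Position 0 ('c'): window [0,0] length 1 -- new best
  Position 1 ('e'): window [0,1] length 2 -- new best
  Position 2 ('f'): window [0,2] length 3 -- new best
  Position 3 ('e'): repeat (last at 1), move window start to 2
  Position 3 ('e'): window [2,3] length 2
  Position 4 ('d'): window [2,4] length 3
  Position 5 ('e'): repeat (last at 3), move window start to 4
  Position 5 ('e'): window [4,5] length 2
  Position 6 ('f'): window [4,6] length 3
  Position 7 ('b'): window [4,7] length 4 -- new best
Longest substring with no repeats: "defb" with length 4

4


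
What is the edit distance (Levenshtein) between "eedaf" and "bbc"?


Computing edit distance: "eedaf" -> "bbc"
DP table:
           b    b    c
      0    1    2    3
  e   1    1    2    3
  e   2    2    2    3
  d   3    3    3    3
  a   4    4    4    4
  f   5    5    5    5
Edit distance = dp[5][3] = 5

5


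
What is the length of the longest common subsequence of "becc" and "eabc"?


LCS of "becc" and "eabc"
DP table:
           e    a    b    c
      0    0    0    0    0
  b   0    0    0    1    1
  e   0    1    1    1    1
  c   0    1    1    1    2
  c   0    1    1    1    2
LCS length = dp[4][4] = 2

2


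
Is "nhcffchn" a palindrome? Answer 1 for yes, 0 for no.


Input: nhcffchn
Reversed: nhcffchn
  Compare pos 0 ('n') with pos 7 ('n'): match
  Compare pos 1 ('h') with pos 6 ('h'): match
  Compare pos 2 ('c') with pos 5 ('c'): match
  Compare pos 3 ('f') with pos 4 ('f'): match
Result: palindrome

1


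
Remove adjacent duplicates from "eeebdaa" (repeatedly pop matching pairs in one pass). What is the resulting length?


Input: eeebdaa
Stack-based adjacent duplicate removal:
  Read 'e': push. Stack: e
  Read 'e': matches stack top 'e' => pop. Stack: (empty)
  Read 'e': push. Stack: e
  Read 'b': push. Stack: eb
  Read 'd': push. Stack: ebd
  Read 'a': push. Stack: ebda
  Read 'a': matches stack top 'a' => pop. Stack: ebd
Final stack: "ebd" (length 3)

3


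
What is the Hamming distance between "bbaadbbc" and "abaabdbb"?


Comparing "bbaadbbc" and "abaabdbb" position by position:
  Position 0: 'b' vs 'a' => differ
  Position 1: 'b' vs 'b' => same
  Position 2: 'a' vs 'a' => same
  Position 3: 'a' vs 'a' => same
  Position 4: 'd' vs 'b' => differ
  Position 5: 'b' vs 'd' => differ
  Position 6: 'b' vs 'b' => same
  Position 7: 'c' vs 'b' => differ
Total differences (Hamming distance): 4

4


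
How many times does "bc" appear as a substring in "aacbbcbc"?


Searching for "bc" in "aacbbcbc"
Scanning each position:
  Position 0: "aa" => no
  Position 1: "ac" => no
  Position 2: "cb" => no
  Position 3: "bb" => no
  Position 4: "bc" => MATCH
  Position 5: "cb" => no
  Position 6: "bc" => MATCH
Total occurrences: 2

2


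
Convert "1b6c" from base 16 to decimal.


Input: "1b6c" in base 16
Positional expansion:
  Digit '1' (value 1) x 16^3 = 4096
  Digit 'b' (value 11) x 16^2 = 2816
  Digit '6' (value 6) x 16^1 = 96
  Digit 'c' (value 12) x 16^0 = 12
Sum = 7020

7020


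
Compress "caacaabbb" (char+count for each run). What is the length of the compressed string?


Input: caacaabbb
Runs:
  'c' x 1 => "c1"
  'a' x 2 => "a2"
  'c' x 1 => "c1"
  'a' x 2 => "a2"
  'b' x 3 => "b3"
Compressed: "c1a2c1a2b3"
Compressed length: 10

10


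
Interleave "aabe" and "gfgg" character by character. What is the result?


Interleaving "aabe" and "gfgg":
  Position 0: 'a' from first, 'g' from second => "ag"
  Position 1: 'a' from first, 'f' from second => "af"
  Position 2: 'b' from first, 'g' from second => "bg"
  Position 3: 'e' from first, 'g' from second => "eg"
Result: agafbgeg

agafbgeg


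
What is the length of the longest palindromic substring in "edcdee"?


Input: "edcdee"
Checking substrings for palindromes:
  [0:5] "edcde" (len 5) => palindrome
  [1:4] "dcd" (len 3) => palindrome
  [4:6] "ee" (len 2) => palindrome
Longest palindromic substring: "edcde" with length 5

5


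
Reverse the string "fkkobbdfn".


Input: fkkobbdfn
Reading characters right to left:
  Position 8: 'n'
  Position 7: 'f'
  Position 6: 'd'
  Position 5: 'b'
  Position 4: 'b'
  Position 3: 'o'
  Position 2: 'k'
  Position 1: 'k'
  Position 0: 'f'
Reversed: nfdbbokkf

nfdbbokkf


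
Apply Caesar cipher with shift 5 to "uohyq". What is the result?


Caesar cipher: shift "uohyq" by 5
  'u' (pos 20) + 5 = pos 25 = 'z'
  'o' (pos 14) + 5 = pos 19 = 't'
  'h' (pos 7) + 5 = pos 12 = 'm'
  'y' (pos 24) + 5 = pos 3 = 'd'
  'q' (pos 16) + 5 = pos 21 = 'v'
Result: ztmdv

ztmdv


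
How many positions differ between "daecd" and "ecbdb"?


Comparing "daecd" and "ecbdb" position by position:
  Position 0: 'd' vs 'e' => DIFFER
  Position 1: 'a' vs 'c' => DIFFER
  Position 2: 'e' vs 'b' => DIFFER
  Position 3: 'c' vs 'd' => DIFFER
  Position 4: 'd' vs 'b' => DIFFER
Positions that differ: 5

5


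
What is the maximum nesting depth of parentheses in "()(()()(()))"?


Input: "()(()()(()))"
Tracking depth:
  Position 0 '(': depth becomes 1
  Position 1 ')': depth becomes 0
  Position 2 '(': depth becomes 1
  Position 3 '(': depth becomes 2
  Position 4 ')': depth becomes 1
  Position 5 '(': depth becomes 2
  Position 6 ')': depth becomes 1
  Position 7 '(': depth becomes 2
  Position 8 '(': depth becomes 3
  Position 9 ')': depth becomes 2
  Position 10 ')': depth becomes 1
  Position 11 ')': depth becomes 0
Maximum depth reached: 3

3


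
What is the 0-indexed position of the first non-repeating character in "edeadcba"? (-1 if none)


Input: edeadcba
Character frequencies:
  'a': 2
  'b': 1
  'c': 1
  'd': 2
  'e': 2
Scanning left to right for freq == 1:
  Position 0 ('e'): freq=2, skip
  Position 1 ('d'): freq=2, skip
  Position 2 ('e'): freq=2, skip
  Position 3 ('a'): freq=2, skip
  Position 4 ('d'): freq=2, skip
  Position 5 ('c'): unique! => answer = 5

5


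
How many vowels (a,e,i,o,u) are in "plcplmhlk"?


Input: plcplmhlk
Checking each character:
  'p' at position 0: consonant
  'l' at position 1: consonant
  'c' at position 2: consonant
  'p' at position 3: consonant
  'l' at position 4: consonant
  'm' at position 5: consonant
  'h' at position 6: consonant
  'l' at position 7: consonant
  'k' at position 8: consonant
Total vowels: 0

0


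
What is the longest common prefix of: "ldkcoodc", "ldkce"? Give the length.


Words: ldkcoodc, ldkce
  Position 0: all 'l' => match
  Position 1: all 'd' => match
  Position 2: all 'k' => match
  Position 3: all 'c' => match
  Position 4: ('o', 'e') => mismatch, stop
LCP = "ldkc" (length 4)

4


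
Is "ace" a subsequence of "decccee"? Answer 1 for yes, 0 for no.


Check if "ace" is a subsequence of "decccee"
Greedy scan:
  Position 0 ('d'): no match needed
  Position 1 ('e'): no match needed
  Position 2 ('c'): no match needed
  Position 3 ('c'): no match needed
  Position 4 ('c'): no match needed
  Position 5 ('e'): no match needed
  Position 6 ('e'): no match needed
Only matched 0/3 characters => not a subsequence

0


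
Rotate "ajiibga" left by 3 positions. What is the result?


Input: "ajiibga", rotate left by 3
First 3 characters: "aji"
Remaining characters: "ibga"
Concatenate remaining + first: "ibga" + "aji" = "ibgaaji"

ibgaaji


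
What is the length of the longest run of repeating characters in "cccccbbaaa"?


Input: "cccccbbaaa"
Scanning for longest run:
  Position 1 ('c'): continues run of 'c', length=2
  Position 2 ('c'): continues run of 'c', length=3
  Position 3 ('c'): continues run of 'c', length=4
  Position 4 ('c'): continues run of 'c', length=5
  Position 5 ('b'): new char, reset run to 1
  Position 6 ('b'): continues run of 'b', length=2
  Position 7 ('a'): new char, reset run to 1
  Position 8 ('a'): continues run of 'a', length=2
  Position 9 ('a'): continues run of 'a', length=3
Longest run: 'c' with length 5

5


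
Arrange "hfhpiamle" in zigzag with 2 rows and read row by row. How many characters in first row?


Zigzag "hfhpiamle" into 2 rows:
Placing characters:
  'h' => row 0
  'f' => row 1
  'h' => row 0
  'p' => row 1
  'i' => row 0
  'a' => row 1
  'm' => row 0
  'l' => row 1
  'e' => row 0
Rows:
  Row 0: "hhime"
  Row 1: "fpal"
First row length: 5

5


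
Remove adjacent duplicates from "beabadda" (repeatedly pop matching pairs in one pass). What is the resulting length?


Input: beabadda
Stack-based adjacent duplicate removal:
  Read 'b': push. Stack: b
  Read 'e': push. Stack: be
  Read 'a': push. Stack: bea
  Read 'b': push. Stack: beab
  Read 'a': push. Stack: beaba
  Read 'd': push. Stack: beabad
  Read 'd': matches stack top 'd' => pop. Stack: beaba
  Read 'a': matches stack top 'a' => pop. Stack: beab
Final stack: "beab" (length 4)

4


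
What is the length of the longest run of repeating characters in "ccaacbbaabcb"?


Input: "ccaacbbaabcb"
Scanning for longest run:
  Position 1 ('c'): continues run of 'c', length=2
  Position 2 ('a'): new char, reset run to 1
  Position 3 ('a'): continues run of 'a', length=2
  Position 4 ('c'): new char, reset run to 1
  Position 5 ('b'): new char, reset run to 1
  Position 6 ('b'): continues run of 'b', length=2
  Position 7 ('a'): new char, reset run to 1
  Position 8 ('a'): continues run of 'a', length=2
  Position 9 ('b'): new char, reset run to 1
  Position 10 ('c'): new char, reset run to 1
  Position 11 ('b'): new char, reset run to 1
Longest run: 'c' with length 2

2


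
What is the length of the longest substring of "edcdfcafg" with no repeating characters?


Input: "edcdfcafg"
Sliding window (track last position of each char):
  Position 0 ('e'): window [0,0] length 1 -- new best
  Position 1 ('d'): window [0,1] length 2 -- new best
  Position 2 ('c'): window [0,2] length 3 -- new best
  Position 3 ('d'): repeat (last at 1), move window start to 2
  Position 3 ('d'): window [2,3] length 2
  Position 4 ('f'): window [2,4] length 3
  Position 5 ('c'): repeat (last at 2), move window start to 3
  Position 5 ('c'): window [3,5] length 3
  Position 6 ('a'): window [3,6] length 4 -- new best
  Position 7 ('f'): repeat (last at 4), move window start to 5
  Position 7 ('f'): window [5,7] length 3
  Position 8 ('g'): window [5,8] length 4
Longest substring with no repeats: "dfca" with length 4

4


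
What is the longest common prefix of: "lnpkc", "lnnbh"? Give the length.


Words: lnpkc, lnnbh
  Position 0: all 'l' => match
  Position 1: all 'n' => match
  Position 2: ('p', 'n') => mismatch, stop
LCP = "ln" (length 2)

2


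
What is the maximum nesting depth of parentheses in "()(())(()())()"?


Input: "()(())(()())()"
Tracking depth:
  Position 0 '(': depth becomes 1
  Position 1 ')': depth becomes 0
  Position 2 '(': depth becomes 1
  Position 3 '(': depth becomes 2
  Position 4 ')': depth becomes 1
  Position 5 ')': depth becomes 0
  Position 6 '(': depth becomes 1
  Position 7 '(': depth becomes 2
  Position 8 ')': depth becomes 1
  Position 9 '(': depth becomes 2
  Position 10 ')': depth becomes 1
  Position 11 ')': depth becomes 0
  Position 12 '(': depth becomes 1
  Position 13 ')': depth becomes 0
Maximum depth reached: 2

2


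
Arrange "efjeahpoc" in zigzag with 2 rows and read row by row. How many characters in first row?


Zigzag "efjeahpoc" into 2 rows:
Placing characters:
  'e' => row 0
  'f' => row 1
  'j' => row 0
  'e' => row 1
  'a' => row 0
  'h' => row 1
  'p' => row 0
  'o' => row 1
  'c' => row 0
Rows:
  Row 0: "ejapc"
  Row 1: "feho"
First row length: 5

5
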